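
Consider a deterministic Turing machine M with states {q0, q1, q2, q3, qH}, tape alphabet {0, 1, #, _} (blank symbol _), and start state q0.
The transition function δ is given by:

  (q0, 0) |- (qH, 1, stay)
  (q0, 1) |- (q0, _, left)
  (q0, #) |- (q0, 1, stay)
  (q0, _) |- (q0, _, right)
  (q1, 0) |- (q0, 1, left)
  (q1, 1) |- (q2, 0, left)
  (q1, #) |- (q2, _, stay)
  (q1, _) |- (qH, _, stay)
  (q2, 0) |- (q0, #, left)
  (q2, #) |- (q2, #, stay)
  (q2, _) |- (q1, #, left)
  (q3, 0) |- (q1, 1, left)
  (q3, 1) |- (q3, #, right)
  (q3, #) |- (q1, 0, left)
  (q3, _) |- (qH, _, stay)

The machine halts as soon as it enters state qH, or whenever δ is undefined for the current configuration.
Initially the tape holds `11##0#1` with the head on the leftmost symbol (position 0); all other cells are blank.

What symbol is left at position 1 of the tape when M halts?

state=q0 head=0 tape=_[1]1##0#1   (q0,1)→(q0,_,left)
state=q0 head=-1 tape=[_]_1##0#1   (q0,_)→(q0,_,right)
state=q0 head=0 tape=_[_]1##0#1   (q0,_)→(q0,_,right)
state=q0 head=1 tape=__[1]##0#1   (q0,1)→(q0,_,left)
state=q0 head=0 tape=_[_]_##0#1   (q0,_)→(q0,_,right)
state=q0 head=1 tape=__[_]##0#1   (q0,_)→(q0,_,right)
state=q0 head=2 tape=___[#]#0#1   (q0,#)→(q0,1,stay)
state=q0 head=2 tape=___[1]#0#1   (q0,1)→(q0,_,left)
state=q0 head=1 tape=__[_]_#0#1   (q0,_)→(q0,_,right)
state=q0 head=2 tape=___[_]#0#1   (q0,_)→(q0,_,right)
state=q0 head=3 tape=____[#]0#1   (q0,#)→(q0,1,stay)
state=q0 head=3 tape=____[1]0#1   (q0,1)→(q0,_,left)
state=q0 head=2 tape=___[_]_0#1   (q0,_)→(q0,_,right)
state=q0 head=3 tape=____[_]0#1   (q0,_)→(q0,_,right)
state=q0 head=4 tape=_____[0]#1   (q0,0)→(qH,1,stay)
state=qH head=4 tape=_____[1]#1
Cell 1 holds _ when M halts.

_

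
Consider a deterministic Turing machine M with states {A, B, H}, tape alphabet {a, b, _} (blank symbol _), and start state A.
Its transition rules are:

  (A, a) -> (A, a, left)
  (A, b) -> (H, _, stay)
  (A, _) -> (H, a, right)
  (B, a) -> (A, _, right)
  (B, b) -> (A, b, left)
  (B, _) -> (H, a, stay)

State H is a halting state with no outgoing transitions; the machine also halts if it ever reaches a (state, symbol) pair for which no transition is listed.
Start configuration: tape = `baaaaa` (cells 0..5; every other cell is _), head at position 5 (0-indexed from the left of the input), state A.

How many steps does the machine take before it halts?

6

state=A head=5 tape=baaaa[a]   (A,a)→(A,a,left)
state=A head=4 tape=baaa[a]a   (A,a)→(A,a,left)
state=A head=3 tape=baa[a]aa   (A,a)→(A,a,left)
state=A head=2 tape=ba[a]aaa   (A,a)→(A,a,left)
state=A head=1 tape=b[a]aaaa   (A,a)→(A,a,left)
state=A head=0 tape=[b]aaaaa   (A,b)→(H,_,stay)
state=H head=0 tape=[_]aaaaa
M halts after 6 transitions.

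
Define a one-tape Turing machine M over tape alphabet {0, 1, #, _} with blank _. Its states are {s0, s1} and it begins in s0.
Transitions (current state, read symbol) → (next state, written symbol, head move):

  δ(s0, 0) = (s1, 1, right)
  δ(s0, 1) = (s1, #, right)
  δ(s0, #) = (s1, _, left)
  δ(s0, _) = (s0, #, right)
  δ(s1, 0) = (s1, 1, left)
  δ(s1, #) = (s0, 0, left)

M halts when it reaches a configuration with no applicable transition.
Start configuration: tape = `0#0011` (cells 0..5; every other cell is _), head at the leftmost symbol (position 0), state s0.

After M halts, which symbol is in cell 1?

s0 | _[0]#0011   read 0 → write 1, move right, go to s1
s1 | _1[#]0011   read # → write 0, move left, go to s0
s0 | _[1]00011   read 1 → write #, move right, go to s1
s1 | _#[0]0011   read 0 → write 1, move left, go to s1
s1 | _[#]10011   read # → write 0, move left, go to s0
s0 | [_]010011   read _ → write #, move right, go to s0
s0 | #[0]10011   read 0 → write 1, move right, go to s1
s1 | #1[1]0011
Cell 1 holds 1 when M halts.

1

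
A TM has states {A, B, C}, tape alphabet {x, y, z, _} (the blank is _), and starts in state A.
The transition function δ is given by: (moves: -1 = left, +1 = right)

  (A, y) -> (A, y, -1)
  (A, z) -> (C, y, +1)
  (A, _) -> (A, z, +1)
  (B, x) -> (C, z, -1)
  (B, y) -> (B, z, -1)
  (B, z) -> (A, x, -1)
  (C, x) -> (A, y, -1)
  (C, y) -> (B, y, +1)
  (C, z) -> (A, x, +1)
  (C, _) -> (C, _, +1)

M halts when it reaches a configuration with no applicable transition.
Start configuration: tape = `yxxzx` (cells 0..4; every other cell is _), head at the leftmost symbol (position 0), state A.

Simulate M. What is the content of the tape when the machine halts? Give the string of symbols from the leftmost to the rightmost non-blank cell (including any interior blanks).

state=A head=0 tape=___[y]xxzx   (A,y)→(A,y,-1)
state=A head=-1 tape=__[_]yxxzx   (A,_)→(A,z,+1)
state=A head=0 tape=__z[y]xxzx   (A,y)→(A,y,-1)
state=A head=-1 tape=__[z]yxxzx   (A,z)→(C,y,+1)
state=C head=0 tape=__y[y]xxzx   (C,y)→(B,y,+1)
state=B head=1 tape=__yy[x]xzx   (B,x)→(C,z,-1)
state=C head=0 tape=__y[y]zxzx   (C,y)→(B,y,+1)
state=B head=1 tape=__yy[z]xzx   (B,z)→(A,x,-1)
state=A head=0 tape=__y[y]xxzx   (A,y)→(A,y,-1)
state=A head=-1 tape=__[y]yxxzx   (A,y)→(A,y,-1)
state=A head=-2 tape=_[_]yyxxzx   (A,_)→(A,z,+1)
state=A head=-1 tape=_z[y]yxxzx   (A,y)→(A,y,-1)
state=A head=-2 tape=_[z]yyxxzx   (A,z)→(C,y,+1)
state=C head=-1 tape=_y[y]yxxzx   (C,y)→(B,y,+1)
state=B head=0 tape=_yy[y]xxzx   (B,y)→(B,z,-1)
state=B head=-1 tape=_y[y]zxxzx   (B,y)→(B,z,-1)
state=B head=-2 tape=_[y]zzxxzx   (B,y)→(B,z,-1)
state=B head=-3 tape=[_]zzzxxzx
The non-blank tape span at halt is zzzxxzx.

zzzxxzx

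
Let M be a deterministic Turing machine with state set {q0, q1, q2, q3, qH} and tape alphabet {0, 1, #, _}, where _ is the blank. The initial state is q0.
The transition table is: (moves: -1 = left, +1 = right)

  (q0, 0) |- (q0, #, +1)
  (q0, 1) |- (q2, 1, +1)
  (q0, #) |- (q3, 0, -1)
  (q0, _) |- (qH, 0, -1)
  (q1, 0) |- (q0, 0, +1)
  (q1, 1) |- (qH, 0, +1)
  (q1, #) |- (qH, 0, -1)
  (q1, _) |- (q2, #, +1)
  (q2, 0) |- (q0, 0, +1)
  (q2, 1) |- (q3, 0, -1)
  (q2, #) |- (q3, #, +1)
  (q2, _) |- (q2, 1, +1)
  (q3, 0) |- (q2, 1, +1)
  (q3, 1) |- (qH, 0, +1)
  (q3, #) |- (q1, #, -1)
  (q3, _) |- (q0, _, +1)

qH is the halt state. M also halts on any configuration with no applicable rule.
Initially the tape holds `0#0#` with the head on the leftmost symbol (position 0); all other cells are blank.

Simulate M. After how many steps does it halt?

11

state=q0 head=0 tape=_[0]#0#_   (q0,0)→(q0,#,+1)
state=q0 head=1 tape=_#[#]0#_   (q0,#)→(q3,0,-1)
state=q3 head=0 tape=_[#]00#_   (q3,#)→(q1,#,-1)
state=q1 head=-1 tape=[_]#00#_   (q1,_)→(q2,#,+1)
state=q2 head=0 tape=#[#]00#_   (q2,#)→(q3,#,+1)
state=q3 head=1 tape=##[0]0#_   (q3,0)→(q2,1,+1)
state=q2 head=2 tape=##1[0]#_   (q2,0)→(q0,0,+1)
state=q0 head=3 tape=##10[#]_   (q0,#)→(q3,0,-1)
state=q3 head=2 tape=##1[0]0_   (q3,0)→(q2,1,+1)
state=q2 head=3 tape=##11[0]_   (q2,0)→(q0,0,+1)
state=q0 head=4 tape=##110[_]   (q0,_)→(qH,0,-1)
state=qH head=3 tape=##11[0]0
M halts after 11 transitions.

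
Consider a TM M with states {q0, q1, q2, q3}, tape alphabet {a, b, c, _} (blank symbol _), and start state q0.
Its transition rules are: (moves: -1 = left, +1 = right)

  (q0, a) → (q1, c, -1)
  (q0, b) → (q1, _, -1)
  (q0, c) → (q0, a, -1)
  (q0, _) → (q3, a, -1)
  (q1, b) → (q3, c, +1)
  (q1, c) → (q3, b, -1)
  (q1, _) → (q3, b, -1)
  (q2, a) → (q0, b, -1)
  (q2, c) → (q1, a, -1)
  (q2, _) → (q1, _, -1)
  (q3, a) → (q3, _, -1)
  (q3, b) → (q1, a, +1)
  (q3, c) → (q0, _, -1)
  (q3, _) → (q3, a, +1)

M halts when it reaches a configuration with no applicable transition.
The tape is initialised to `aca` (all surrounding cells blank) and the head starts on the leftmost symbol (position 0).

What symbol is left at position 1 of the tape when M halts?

q0 | ____[a]ca   read a → write c, move -1, go to q1
q1 | ___[_]cca   read _ → write b, move -1, go to q3
q3 | __[_]bcca   read _ → write a, move +1, go to q3
q3 | __a[b]cca   read b → write a, move +1, go to q1
q1 | __aa[c]ca   read c → write b, move -1, go to q3
q3 | __a[a]bca   read a → write _, move -1, go to q3
q3 | __[a]_bca   read a → write _, move -1, go to q3
q3 | _[_]__bca   read _ → write a, move +1, go to q3
q3 | _a[_]_bca   read _ → write a, move +1, go to q3
q3 | _aa[_]bca   read _ → write a, move +1, go to q3
q3 | _aaa[b]ca   read b → write a, move +1, go to q1
q1 | _aaaa[c]a   read c → write b, move -1, go to q3
q3 | _aaa[a]ba   read a → write _, move -1, go to q3
q3 | _aa[a]_ba   read a → write _, move -1, go to q3
q3 | _a[a]__ba   read a → write _, move -1, go to q3
q3 | _[a]___ba   read a → write _, move -1, go to q3
q3 | [_]____ba   read _ → write a, move +1, go to q3
q3 | a[_]___ba   read _ → write a, move +1, go to q3
q3 | aa[_]__ba   read _ → write a, move +1, go to q3
q3 | aaa[_]_ba   read _ → write a, move +1, go to q3
q3 | aaaa[_]ba   read _ → write a, move +1, go to q3
q3 | aaaaa[b]a   read b → write a, move +1, go to q1
q1 | aaaaaa[a]
Cell 1 holds a when M halts.

a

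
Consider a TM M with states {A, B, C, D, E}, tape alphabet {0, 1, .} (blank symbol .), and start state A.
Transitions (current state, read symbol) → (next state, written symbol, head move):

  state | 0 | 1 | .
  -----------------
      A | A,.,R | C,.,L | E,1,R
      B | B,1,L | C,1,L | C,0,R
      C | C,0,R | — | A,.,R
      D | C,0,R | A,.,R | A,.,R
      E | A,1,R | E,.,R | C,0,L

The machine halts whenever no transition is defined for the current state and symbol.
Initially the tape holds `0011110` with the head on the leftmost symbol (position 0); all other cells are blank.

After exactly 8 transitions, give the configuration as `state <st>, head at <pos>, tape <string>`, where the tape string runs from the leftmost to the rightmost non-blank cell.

state E, head at 6, tape 1...0

A | [0]011110   read 0 → write ., move R, go to A
A | .[0]11110   read 0 → write ., move R, go to A
A | ..[1]1110   read 1 → write ., move L, go to C
C | .[.].1110   read . → write ., move R, go to A
A | ..[.]1110   read . → write 1, move R, go to E
E | ..1[1]110   read 1 → write ., move R, go to E
E | ..1.[1]10   read 1 → write ., move R, go to E
E | ..1..[1]0   read 1 → write ., move R, go to E
E | ..1...[0]
After 8 steps: state E, head at 6, tape 1...0.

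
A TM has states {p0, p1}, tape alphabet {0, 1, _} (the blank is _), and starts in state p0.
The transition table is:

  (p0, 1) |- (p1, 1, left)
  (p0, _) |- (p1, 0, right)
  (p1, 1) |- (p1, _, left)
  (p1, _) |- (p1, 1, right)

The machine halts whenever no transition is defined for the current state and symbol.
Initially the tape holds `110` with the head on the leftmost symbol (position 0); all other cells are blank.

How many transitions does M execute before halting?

16

state=p0 head=0 tape=___[1]10   (p0,1)→(p1,1,left)
state=p1 head=-1 tape=__[_]110   (p1,_)→(p1,1,right)
state=p1 head=0 tape=__1[1]10   (p1,1)→(p1,_,left)
state=p1 head=-1 tape=__[1]_10   (p1,1)→(p1,_,left)
state=p1 head=-2 tape=_[_]__10   (p1,_)→(p1,1,right)
state=p1 head=-1 tape=_1[_]_10   (p1,_)→(p1,1,right)
state=p1 head=0 tape=_11[_]10   (p1,_)→(p1,1,right)
state=p1 head=1 tape=_111[1]0   (p1,1)→(p1,_,left)
state=p1 head=0 tape=_11[1]_0   (p1,1)→(p1,_,left)
state=p1 head=-1 tape=_1[1]__0   (p1,1)→(p1,_,left)
state=p1 head=-2 tape=_[1]___0   (p1,1)→(p1,_,left)
state=p1 head=-3 tape=[_]____0   (p1,_)→(p1,1,right)
state=p1 head=-2 tape=1[_]___0   (p1,_)→(p1,1,right)
state=p1 head=-1 tape=11[_]__0   (p1,_)→(p1,1,right)
state=p1 head=0 tape=111[_]_0   (p1,_)→(p1,1,right)
state=p1 head=1 tape=1111[_]0   (p1,_)→(p1,1,right)
state=p1 head=2 tape=11111[0]
M halts after 16 transitions.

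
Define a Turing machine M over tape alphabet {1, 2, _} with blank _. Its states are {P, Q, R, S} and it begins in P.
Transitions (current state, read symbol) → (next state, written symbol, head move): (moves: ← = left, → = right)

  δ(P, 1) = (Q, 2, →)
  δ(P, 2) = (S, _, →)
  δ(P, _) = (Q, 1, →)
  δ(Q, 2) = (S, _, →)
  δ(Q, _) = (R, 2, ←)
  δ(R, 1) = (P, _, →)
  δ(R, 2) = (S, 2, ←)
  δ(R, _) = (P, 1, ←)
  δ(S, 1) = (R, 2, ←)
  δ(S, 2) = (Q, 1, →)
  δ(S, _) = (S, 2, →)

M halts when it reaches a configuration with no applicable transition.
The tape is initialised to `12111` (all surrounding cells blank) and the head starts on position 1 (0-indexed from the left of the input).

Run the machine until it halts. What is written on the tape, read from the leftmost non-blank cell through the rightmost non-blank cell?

state=P head=1 tape=1[2]111   (P,2)→(S,_,→)
state=S head=2 tape=1_[1]11   (S,1)→(R,2,←)
state=R head=1 tape=1[_]211   (R,_)→(P,1,←)
state=P head=0 tape=[1]1211   (P,1)→(Q,2,→)
state=Q head=1 tape=2[1]211
The non-blank tape span at halt is 21211.

21211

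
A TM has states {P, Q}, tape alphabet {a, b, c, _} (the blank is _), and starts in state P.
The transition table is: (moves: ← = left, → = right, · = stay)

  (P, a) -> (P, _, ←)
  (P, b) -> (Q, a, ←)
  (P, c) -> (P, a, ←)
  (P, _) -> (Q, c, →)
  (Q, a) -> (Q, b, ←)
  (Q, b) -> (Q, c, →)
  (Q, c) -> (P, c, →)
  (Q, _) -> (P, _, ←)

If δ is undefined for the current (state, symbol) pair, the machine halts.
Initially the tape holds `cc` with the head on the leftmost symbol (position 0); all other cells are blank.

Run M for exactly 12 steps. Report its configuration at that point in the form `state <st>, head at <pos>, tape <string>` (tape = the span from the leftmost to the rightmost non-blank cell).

P | __[c]c   read c → write a, move ←, go to P
P | _[_]ac   read _ → write c, move →, go to Q
Q | _c[a]c   read a → write b, move ←, go to Q
Q | _[c]bc   read c → write c, move →, go to P
P | _c[b]c   read b → write a, move ←, go to Q
Q | _[c]ac   read c → write c, move →, go to P
P | _c[a]c   read a → write _, move ←, go to P
P | _[c]_c   read c → write a, move ←, go to P
P | [_]a_c   read _ → write c, move →, go to Q
Q | c[a]_c   read a → write b, move ←, go to Q
Q | [c]b_c   read c → write c, move →, go to P
P | c[b]_c   read b → write a, move ←, go to Q
Q | [c]a_c
After 12 steps: state Q, head at -2, tape ca_c.

state Q, head at -2, tape ca_c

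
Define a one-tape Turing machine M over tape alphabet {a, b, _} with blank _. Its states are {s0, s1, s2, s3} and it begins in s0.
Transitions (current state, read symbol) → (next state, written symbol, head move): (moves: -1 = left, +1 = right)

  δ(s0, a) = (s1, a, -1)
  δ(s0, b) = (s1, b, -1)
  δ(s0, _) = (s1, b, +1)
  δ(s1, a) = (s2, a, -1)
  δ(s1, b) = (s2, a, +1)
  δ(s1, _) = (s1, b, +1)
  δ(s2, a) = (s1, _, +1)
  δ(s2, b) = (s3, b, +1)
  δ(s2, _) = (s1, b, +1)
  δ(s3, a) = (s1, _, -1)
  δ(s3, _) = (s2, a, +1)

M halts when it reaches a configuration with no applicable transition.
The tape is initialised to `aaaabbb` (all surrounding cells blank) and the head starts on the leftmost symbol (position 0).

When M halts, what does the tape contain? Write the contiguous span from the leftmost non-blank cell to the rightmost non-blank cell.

aaaababb

s0 | _[a]aaabbb   read a → write a, move -1, go to s1
s1 | [_]aaaabbb   read _ → write b, move +1, go to s1
s1 | b[a]aaabbb   read a → write a, move -1, go to s2
s2 | [b]aaaabbb   read b → write b, move +1, go to s3
s3 | b[a]aaabbb   read a → write _, move -1, go to s1
s1 | [b]_aaabbb   read b → write a, move +1, go to s2
s2 | a[_]aaabbb   read _ → write b, move +1, go to s1
s1 | ab[a]aabbb   read a → write a, move -1, go to s2
s2 | a[b]aaabbb   read b → write b, move +1, go to s3
s3 | ab[a]aabbb   read a → write _, move -1, go to s1
s1 | a[b]_aabbb   read b → write a, move +1, go to s2
s2 | aa[_]aabbb   read _ → write b, move +1, go to s1
s1 | aab[a]abbb   read a → write a, move -1, go to s2
s2 | aa[b]aabbb   read b → write b, move +1, go to s3
s3 | aab[a]abbb   read a → write _, move -1, go to s1
s1 | aa[b]_abbb   read b → write a, move +1, go to s2
s2 | aaa[_]abbb   read _ → write b, move +1, go to s1
s1 | aaab[a]bbb   read a → write a, move -1, go to s2
s2 | aaa[b]abbb   read b → write b, move +1, go to s3
s3 | aaab[a]bbb   read a → write _, move -1, go to s1
s1 | aaa[b]_bbb   read b → write a, move +1, go to s2
s2 | aaaa[_]bbb   read _ → write b, move +1, go to s1
s1 | aaaab[b]bb   read b → write a, move +1, go to s2
s2 | aaaaba[b]b   read b → write b, move +1, go to s3
s3 | aaaabab[b]
The non-blank tape span at halt is aaaababb.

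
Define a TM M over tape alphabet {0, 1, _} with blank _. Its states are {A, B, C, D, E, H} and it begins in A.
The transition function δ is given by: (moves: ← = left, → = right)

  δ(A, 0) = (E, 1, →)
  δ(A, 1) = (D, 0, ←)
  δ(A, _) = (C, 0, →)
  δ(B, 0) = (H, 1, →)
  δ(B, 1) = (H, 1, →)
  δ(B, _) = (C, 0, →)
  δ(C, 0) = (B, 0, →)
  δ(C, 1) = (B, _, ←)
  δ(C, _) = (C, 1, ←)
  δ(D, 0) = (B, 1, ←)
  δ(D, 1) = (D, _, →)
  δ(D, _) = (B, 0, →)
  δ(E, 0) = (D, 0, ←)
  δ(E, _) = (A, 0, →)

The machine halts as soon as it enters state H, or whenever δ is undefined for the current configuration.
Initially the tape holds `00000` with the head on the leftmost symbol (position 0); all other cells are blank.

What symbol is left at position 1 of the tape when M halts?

state=A head=0 tape=[0]0000   (A,0)→(E,1,→)
state=E head=1 tape=1[0]000   (E,0)→(D,0,←)
state=D head=0 tape=[1]0000   (D,1)→(D,_,→)
state=D head=1 tape=_[0]000   (D,0)→(B,1,←)
state=B head=0 tape=[_]1000   (B,_)→(C,0,→)
state=C head=1 tape=0[1]000   (C,1)→(B,_,←)
state=B head=0 tape=[0]_000   (B,0)→(H,1,→)
state=H head=1 tape=1[_]000
Cell 1 holds _ when M halts.

_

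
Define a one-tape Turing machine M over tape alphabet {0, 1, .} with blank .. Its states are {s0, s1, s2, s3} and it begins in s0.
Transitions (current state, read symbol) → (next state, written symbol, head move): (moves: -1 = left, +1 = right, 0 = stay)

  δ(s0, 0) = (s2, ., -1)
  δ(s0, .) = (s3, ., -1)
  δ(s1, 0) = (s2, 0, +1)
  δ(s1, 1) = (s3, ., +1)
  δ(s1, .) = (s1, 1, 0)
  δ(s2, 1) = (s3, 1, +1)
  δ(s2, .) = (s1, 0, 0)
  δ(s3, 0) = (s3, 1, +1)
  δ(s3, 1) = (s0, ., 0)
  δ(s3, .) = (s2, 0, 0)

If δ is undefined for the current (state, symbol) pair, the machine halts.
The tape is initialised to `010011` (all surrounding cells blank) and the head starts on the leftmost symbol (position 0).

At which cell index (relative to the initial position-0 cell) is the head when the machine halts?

s0 | .[0]10011   read 0 → write ., move -1, go to s2
s2 | [.].10011   read . → write 0, move 0, go to s1
s1 | [0].10011   read 0 → write 0, move +1, go to s2
s2 | 0[.]10011   read . → write 0, move 0, go to s1
s1 | 0[0]10011   read 0 → write 0, move +1, go to s2
s2 | 00[1]0011   read 1 → write 1, move +1, go to s3
s3 | 001[0]011   read 0 → write 1, move +1, go to s3
s3 | 0011[0]11   read 0 → write 1, move +1, go to s3
s3 | 00111[1]1   read 1 → write ., move 0, go to s0
s0 | 00111[.]1   read . → write ., move -1, go to s3
s3 | 0011[1].1   read 1 → write ., move 0, go to s0
s0 | 0011[.].1   read . → write ., move -1, go to s3
s3 | 001[1]..1   read 1 → write ., move 0, go to s0
s0 | 001[.]..1   read . → write ., move -1, go to s3
s3 | 00[1]...1   read 1 → write ., move 0, go to s0
s0 | 00[.]...1   read . → write ., move -1, go to s3
s3 | 0[0]....1   read 0 → write 1, move +1, go to s3
s3 | 01[.]...1   read . → write 0, move 0, go to s2
s2 | 01[0]...1
At halt the head is at cell 1.

1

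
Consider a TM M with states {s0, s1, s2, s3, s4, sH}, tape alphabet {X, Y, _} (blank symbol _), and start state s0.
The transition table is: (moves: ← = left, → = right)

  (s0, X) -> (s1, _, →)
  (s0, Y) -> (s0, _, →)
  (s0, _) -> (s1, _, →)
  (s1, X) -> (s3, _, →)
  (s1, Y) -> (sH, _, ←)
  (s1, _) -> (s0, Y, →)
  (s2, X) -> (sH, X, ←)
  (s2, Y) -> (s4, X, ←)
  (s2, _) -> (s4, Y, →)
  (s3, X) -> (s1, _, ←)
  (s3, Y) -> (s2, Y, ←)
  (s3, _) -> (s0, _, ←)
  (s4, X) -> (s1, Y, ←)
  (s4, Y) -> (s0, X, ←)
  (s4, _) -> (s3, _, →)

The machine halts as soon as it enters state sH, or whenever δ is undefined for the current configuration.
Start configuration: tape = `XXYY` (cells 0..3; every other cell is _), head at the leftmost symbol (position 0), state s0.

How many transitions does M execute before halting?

s0 | [X]XYY   read X → write _, move →, go to s1
s1 | _[X]YY   read X → write _, move →, go to s3
s3 | __[Y]Y   read Y → write Y, move ←, go to s2
s2 | _[_]YY   read _ → write Y, move →, go to s4
s4 | _Y[Y]Y   read Y → write X, move ←, go to s0
s0 | _[Y]XY   read Y → write _, move →, go to s0
s0 | __[X]Y   read X → write _, move →, go to s1
s1 | ___[Y]   read Y → write _, move ←, go to sH
sH | __[_]_
M halts after 8 transitions.

8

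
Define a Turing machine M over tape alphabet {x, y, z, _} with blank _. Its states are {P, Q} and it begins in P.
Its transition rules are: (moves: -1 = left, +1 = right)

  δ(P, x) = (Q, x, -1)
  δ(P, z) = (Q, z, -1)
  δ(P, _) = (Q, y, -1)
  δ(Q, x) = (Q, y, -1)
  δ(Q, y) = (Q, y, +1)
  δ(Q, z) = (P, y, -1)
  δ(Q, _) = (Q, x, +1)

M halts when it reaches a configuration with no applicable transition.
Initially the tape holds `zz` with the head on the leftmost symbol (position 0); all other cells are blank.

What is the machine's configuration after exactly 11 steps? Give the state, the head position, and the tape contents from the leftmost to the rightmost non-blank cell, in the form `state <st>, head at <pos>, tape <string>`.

P | ___[z]z   read z → write z, move -1, go to Q
Q | __[_]zz   read _ → write x, move +1, go to Q
Q | __x[z]z   read z → write y, move -1, go to P
P | __[x]yz   read x → write x, move -1, go to Q
Q | _[_]xyz   read _ → write x, move +1, go to Q
Q | _x[x]yz   read x → write y, move -1, go to Q
Q | _[x]yyz   read x → write y, move -1, go to Q
Q | [_]yyyz   read _ → write x, move +1, go to Q
Q | x[y]yyz   read y → write y, move +1, go to Q
Q | xy[y]yz   read y → write y, move +1, go to Q
Q | xyy[y]z   read y → write y, move +1, go to Q
Q | xyyy[z]
After 11 steps: state Q, head at 1, tape xyyyz.

state Q, head at 1, tape xyyyz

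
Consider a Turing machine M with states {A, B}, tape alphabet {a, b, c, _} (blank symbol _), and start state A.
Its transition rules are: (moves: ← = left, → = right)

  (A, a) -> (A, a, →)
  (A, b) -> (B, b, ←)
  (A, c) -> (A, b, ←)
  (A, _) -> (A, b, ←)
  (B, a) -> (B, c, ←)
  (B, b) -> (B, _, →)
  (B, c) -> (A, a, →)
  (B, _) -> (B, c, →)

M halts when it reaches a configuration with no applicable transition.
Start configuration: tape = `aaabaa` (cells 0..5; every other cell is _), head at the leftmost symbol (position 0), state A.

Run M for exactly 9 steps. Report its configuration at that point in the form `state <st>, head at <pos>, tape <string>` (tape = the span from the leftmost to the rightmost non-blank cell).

state A, head at 1, tape caccbaa

state=A head=0 tape=_[a]aabaa   (A,a)→(A,a,→)
state=A head=1 tape=_a[a]abaa   (A,a)→(A,a,→)
state=A head=2 tape=_aa[a]baa   (A,a)→(A,a,→)
state=A head=3 tape=_aaa[b]aa   (A,b)→(B,b,←)
state=B head=2 tape=_aa[a]baa   (B,a)→(B,c,←)
state=B head=1 tape=_a[a]cbaa   (B,a)→(B,c,←)
state=B head=0 tape=_[a]ccbaa   (B,a)→(B,c,←)
state=B head=-1 tape=[_]cccbaa   (B,_)→(B,c,→)
state=B head=0 tape=c[c]ccbaa   (B,c)→(A,a,→)
state=A head=1 tape=ca[c]cbaa
After 9 steps: state A, head at 1, tape caccbaa.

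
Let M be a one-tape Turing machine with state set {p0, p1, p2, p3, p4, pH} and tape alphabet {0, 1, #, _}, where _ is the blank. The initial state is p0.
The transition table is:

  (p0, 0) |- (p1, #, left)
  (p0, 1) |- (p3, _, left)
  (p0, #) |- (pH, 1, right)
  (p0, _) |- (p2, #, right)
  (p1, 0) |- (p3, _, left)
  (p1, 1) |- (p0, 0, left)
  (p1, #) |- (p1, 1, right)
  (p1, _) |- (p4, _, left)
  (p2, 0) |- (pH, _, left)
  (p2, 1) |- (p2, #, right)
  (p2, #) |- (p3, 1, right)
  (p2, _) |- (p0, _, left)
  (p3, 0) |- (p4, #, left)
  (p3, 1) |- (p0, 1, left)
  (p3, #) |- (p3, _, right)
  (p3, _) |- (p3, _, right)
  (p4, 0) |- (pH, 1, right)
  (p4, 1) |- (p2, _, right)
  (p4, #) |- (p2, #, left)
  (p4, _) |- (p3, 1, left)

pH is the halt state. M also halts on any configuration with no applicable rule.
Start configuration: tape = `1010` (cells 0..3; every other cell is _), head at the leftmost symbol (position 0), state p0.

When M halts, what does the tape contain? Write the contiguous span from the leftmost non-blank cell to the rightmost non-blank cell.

#_##

state=p0 head=0 tape=_[1]010   (p0,1)→(p3,_,left)
state=p3 head=-1 tape=[_]_010   (p3,_)→(p3,_,right)
state=p3 head=0 tape=_[_]010   (p3,_)→(p3,_,right)
state=p3 head=1 tape=__[0]10   (p3,0)→(p4,#,left)
state=p4 head=0 tape=_[_]#10   (p4,_)→(p3,1,left)
state=p3 head=-1 tape=[_]1#10   (p3,_)→(p3,_,right)
state=p3 head=0 tape=_[1]#10   (p3,1)→(p0,1,left)
state=p0 head=-1 tape=[_]1#10   (p0,_)→(p2,#,right)
state=p2 head=0 tape=#[1]#10   (p2,1)→(p2,#,right)
state=p2 head=1 tape=##[#]10   (p2,#)→(p3,1,right)
state=p3 head=2 tape=##1[1]0   (p3,1)→(p0,1,left)
state=p0 head=1 tape=##[1]10   (p0,1)→(p3,_,left)
state=p3 head=0 tape=#[#]_10   (p3,#)→(p3,_,right)
state=p3 head=1 tape=#_[_]10   (p3,_)→(p3,_,right)
state=p3 head=2 tape=#__[1]0   (p3,1)→(p0,1,left)
state=p0 head=1 tape=#_[_]10   (p0,_)→(p2,#,right)
state=p2 head=2 tape=#_#[1]0   (p2,1)→(p2,#,right)
state=p2 head=3 tape=#_##[0]   (p2,0)→(pH,_,left)
state=pH head=2 tape=#_#[#]_
The non-blank tape span at halt is #_##.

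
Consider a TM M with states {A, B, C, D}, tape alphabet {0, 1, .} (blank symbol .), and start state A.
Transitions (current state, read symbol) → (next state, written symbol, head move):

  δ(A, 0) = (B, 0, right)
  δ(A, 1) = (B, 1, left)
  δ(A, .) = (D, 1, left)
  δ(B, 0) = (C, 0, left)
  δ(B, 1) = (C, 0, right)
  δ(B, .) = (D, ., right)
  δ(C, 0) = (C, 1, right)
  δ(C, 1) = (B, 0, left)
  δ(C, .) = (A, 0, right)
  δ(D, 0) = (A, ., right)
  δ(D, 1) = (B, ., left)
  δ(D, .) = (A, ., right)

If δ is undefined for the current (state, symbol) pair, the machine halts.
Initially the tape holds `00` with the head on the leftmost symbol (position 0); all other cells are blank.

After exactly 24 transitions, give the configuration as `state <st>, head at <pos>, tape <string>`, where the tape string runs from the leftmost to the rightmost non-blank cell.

A | [0]0....   read 0 → write 0, move right, go to B
B | 0[0]....   read 0 → write 0, move left, go to C
C | [0]0....   read 0 → write 1, move right, go to C
C | 1[0]....   read 0 → write 1, move right, go to C
C | 11[.]...   read . → write 0, move right, go to A
A | 110[.]..   read . → write 1, move left, go to D
D | 11[0]1..   read 0 → write ., move right, go to A
A | 11.[1]..   read 1 → write 1, move left, go to B
B | 11[.]1..   read . → write ., move right, go to D
D | 11.[1]..   read 1 → write ., move left, go to B
B | 11[.]...   read . → write ., move right, go to D
D | 11.[.]..   read . → write ., move right, go to A
A | 11..[.].   read . → write 1, move left, go to D
D | 11.[.]1.   read . → write ., move right, go to A
A | 11..[1].   read 1 → write 1, move left, go to B
B | 11.[.]1.   read . → write ., move right, go to D
D | 11..[1].   read 1 → write ., move left, go to B
B | 11.[.]..   read . → write ., move right, go to D
D | 11..[.].   read . → write ., move right, go to A
A | 11...[.]   read . → write 1, move left, go to D
D | 11..[.]1   read . → write ., move right, go to A
A | 11...[1]   read 1 → write 1, move left, go to B
B | 11..[.]1   read . → write ., move right, go to D
D | 11...[1]   read 1 → write ., move left, go to B
B | 11..[.].
After 24 steps: state B, head at 4, tape 11.

state B, head at 4, tape 11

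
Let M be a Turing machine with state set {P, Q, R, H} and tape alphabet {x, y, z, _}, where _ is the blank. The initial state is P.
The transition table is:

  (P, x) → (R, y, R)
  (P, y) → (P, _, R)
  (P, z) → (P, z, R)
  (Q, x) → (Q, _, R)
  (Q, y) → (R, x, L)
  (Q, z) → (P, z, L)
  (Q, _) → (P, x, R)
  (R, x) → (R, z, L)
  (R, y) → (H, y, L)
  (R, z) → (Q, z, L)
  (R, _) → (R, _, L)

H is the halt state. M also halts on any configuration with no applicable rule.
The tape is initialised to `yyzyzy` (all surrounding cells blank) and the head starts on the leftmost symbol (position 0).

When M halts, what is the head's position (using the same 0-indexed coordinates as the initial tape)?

6

state=P head=0 tape=[y]yzyzy_   (P,y)→(P,_,R)
state=P head=1 tape=_[y]zyzy_   (P,y)→(P,_,R)
state=P head=2 tape=__[z]yzy_   (P,z)→(P,z,R)
state=P head=3 tape=__z[y]zy_   (P,y)→(P,_,R)
state=P head=4 tape=__z_[z]y_   (P,z)→(P,z,R)
state=P head=5 tape=__z_z[y]_   (P,y)→(P,_,R)
state=P head=6 tape=__z_z_[_]
At halt the head is at cell 6.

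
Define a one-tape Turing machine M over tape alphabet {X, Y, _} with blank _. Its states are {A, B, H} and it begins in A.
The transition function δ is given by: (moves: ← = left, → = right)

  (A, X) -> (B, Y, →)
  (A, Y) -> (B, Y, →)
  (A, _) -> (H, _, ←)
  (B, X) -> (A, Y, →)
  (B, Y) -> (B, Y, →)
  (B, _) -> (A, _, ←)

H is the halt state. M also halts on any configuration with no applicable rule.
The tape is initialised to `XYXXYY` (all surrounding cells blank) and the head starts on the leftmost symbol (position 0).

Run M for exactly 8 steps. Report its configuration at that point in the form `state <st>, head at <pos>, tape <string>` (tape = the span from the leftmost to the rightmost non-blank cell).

state B, head at 6, tape YYYYYY

A | [X]YXXYY_   read X → write Y, move →, go to B
B | Y[Y]XXYY_   read Y → write Y, move →, go to B
B | YY[X]XYY_   read X → write Y, move →, go to A
A | YYY[X]YY_   read X → write Y, move →, go to B
B | YYYY[Y]Y_   read Y → write Y, move →, go to B
B | YYYYY[Y]_   read Y → write Y, move →, go to B
B | YYYYYY[_]   read _ → write _, move ←, go to A
A | YYYYY[Y]_   read Y → write Y, move →, go to B
B | YYYYYY[_]
After 8 steps: state B, head at 6, tape YYYYYY.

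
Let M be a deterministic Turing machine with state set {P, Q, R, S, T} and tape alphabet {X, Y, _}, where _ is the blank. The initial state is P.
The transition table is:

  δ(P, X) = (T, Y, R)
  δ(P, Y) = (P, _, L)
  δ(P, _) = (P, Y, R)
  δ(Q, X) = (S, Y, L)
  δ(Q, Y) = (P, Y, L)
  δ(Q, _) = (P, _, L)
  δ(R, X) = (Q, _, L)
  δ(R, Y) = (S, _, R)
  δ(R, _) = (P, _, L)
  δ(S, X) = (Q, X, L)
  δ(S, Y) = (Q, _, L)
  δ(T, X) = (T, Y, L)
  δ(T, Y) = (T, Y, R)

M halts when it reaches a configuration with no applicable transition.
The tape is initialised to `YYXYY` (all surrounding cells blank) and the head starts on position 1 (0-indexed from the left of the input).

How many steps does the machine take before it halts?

state=P head=1 tape=_Y[Y]XYY_   (P,Y)→(P,_,L)
state=P head=0 tape=_[Y]_XYY_   (P,Y)→(P,_,L)
state=P head=-1 tape=[_]__XYY_   (P,_)→(P,Y,R)
state=P head=0 tape=Y[_]_XYY_   (P,_)→(P,Y,R)
state=P head=1 tape=YY[_]XYY_   (P,_)→(P,Y,R)
state=P head=2 tape=YYY[X]YY_   (P,X)→(T,Y,R)
state=T head=3 tape=YYYY[Y]Y_   (T,Y)→(T,Y,R)
state=T head=4 tape=YYYYY[Y]_   (T,Y)→(T,Y,R)
state=T head=5 tape=YYYYYY[_]
M halts after 8 transitions.

8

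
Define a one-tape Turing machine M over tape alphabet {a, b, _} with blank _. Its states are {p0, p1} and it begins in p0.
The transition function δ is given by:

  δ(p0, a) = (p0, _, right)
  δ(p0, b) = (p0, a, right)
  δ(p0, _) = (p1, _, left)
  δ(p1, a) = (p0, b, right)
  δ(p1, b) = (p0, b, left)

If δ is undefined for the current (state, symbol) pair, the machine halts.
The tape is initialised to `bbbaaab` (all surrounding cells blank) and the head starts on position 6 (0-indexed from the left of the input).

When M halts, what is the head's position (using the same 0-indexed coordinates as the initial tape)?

p0 | __bbbaaa[b]_   read b → write a, move right, go to p0
p0 | __bbbaaaa[_]   read _ → write _, move left, go to p1
p1 | __bbbaaa[a]_   read a → write b, move right, go to p0
p0 | __bbbaaab[_]   read _ → write _, move left, go to p1
p1 | __bbbaaa[b]_   read b → write b, move left, go to p0
p0 | __bbbaa[a]b_   read a → write _, move right, go to p0
p0 | __bbbaa_[b]_   read b → write a, move right, go to p0
p0 | __bbbaa_a[_]   read _ → write _, move left, go to p1
p1 | __bbbaa_[a]_   read a → write b, move right, go to p0
p0 | __bbbaa_b[_]   read _ → write _, move left, go to p1
p1 | __bbbaa_[b]_   read b → write b, move left, go to p0
p0 | __bbbaa[_]b_   read _ → write _, move left, go to p1
p1 | __bbba[a]_b_   read a → write b, move right, go to p0
p0 | __bbbab[_]b_   read _ → write _, move left, go to p1
p1 | __bbba[b]_b_   read b → write b, move left, go to p0
p0 | __bbb[a]b_b_   read a → write _, move right, go to p0
p0 | __bbb_[b]_b_   read b → write a, move right, go to p0
p0 | __bbb_a[_]b_   read _ → write _, move left, go to p1
p1 | __bbb_[a]_b_   read a → write b, move right, go to p0
p0 | __bbb_b[_]b_   read _ → write _, move left, go to p1
p1 | __bbb_[b]_b_   read b → write b, move left, go to p0
p0 | __bbb[_]b_b_   read _ → write _, move left, go to p1
p1 | __bb[b]_b_b_   read b → write b, move left, go to p0
p0 | __b[b]b_b_b_   read b → write a, move right, go to p0
p0 | __ba[b]_b_b_   read b → write a, move right, go to p0
p0 | __baa[_]b_b_   read _ → write _, move left, go to p1
p1 | __ba[a]_b_b_   read a → write b, move right, go to p0
p0 | __bab[_]b_b_   read _ → write _, move left, go to p1
p1 | __ba[b]_b_b_   read b → write b, move left, go to p0
p0 | __b[a]b_b_b_   read a → write _, move right, go to p0
p0 | __b_[b]_b_b_   read b → write a, move right, go to p0
p0 | __b_a[_]b_b_   read _ → write _, move left, go to p1
p1 | __b_[a]_b_b_   read a → write b, move right, go to p0
p0 | __b_b[_]b_b_   read _ → write _, move left, go to p1
p1 | __b_[b]_b_b_   read b → write b, move left, go to p0
p0 | __b[_]b_b_b_   read _ → write _, move left, go to p1
p1 | __[b]_b_b_b_   read b → write b, move left, go to p0
p0 | _[_]b_b_b_b_   read _ → write _, move left, go to p1
p1 | [_]_b_b_b_b_
At halt the head is at cell -2.

-2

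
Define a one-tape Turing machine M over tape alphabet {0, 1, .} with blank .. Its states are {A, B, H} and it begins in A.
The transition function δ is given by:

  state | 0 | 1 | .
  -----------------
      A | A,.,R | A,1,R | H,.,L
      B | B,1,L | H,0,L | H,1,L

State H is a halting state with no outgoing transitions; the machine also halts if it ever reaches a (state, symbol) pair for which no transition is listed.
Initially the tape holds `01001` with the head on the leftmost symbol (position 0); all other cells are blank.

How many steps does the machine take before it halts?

state=A head=0 tape=[0]1001.   (A,0)→(A,.,R)
state=A head=1 tape=.[1]001.   (A,1)→(A,1,R)
state=A head=2 tape=.1[0]01.   (A,0)→(A,.,R)
state=A head=3 tape=.1.[0]1.   (A,0)→(A,.,R)
state=A head=4 tape=.1..[1].   (A,1)→(A,1,R)
state=A head=5 tape=.1..1[.]   (A,.)→(H,.,L)
state=H head=4 tape=.1..[1].
M halts after 6 transitions.

6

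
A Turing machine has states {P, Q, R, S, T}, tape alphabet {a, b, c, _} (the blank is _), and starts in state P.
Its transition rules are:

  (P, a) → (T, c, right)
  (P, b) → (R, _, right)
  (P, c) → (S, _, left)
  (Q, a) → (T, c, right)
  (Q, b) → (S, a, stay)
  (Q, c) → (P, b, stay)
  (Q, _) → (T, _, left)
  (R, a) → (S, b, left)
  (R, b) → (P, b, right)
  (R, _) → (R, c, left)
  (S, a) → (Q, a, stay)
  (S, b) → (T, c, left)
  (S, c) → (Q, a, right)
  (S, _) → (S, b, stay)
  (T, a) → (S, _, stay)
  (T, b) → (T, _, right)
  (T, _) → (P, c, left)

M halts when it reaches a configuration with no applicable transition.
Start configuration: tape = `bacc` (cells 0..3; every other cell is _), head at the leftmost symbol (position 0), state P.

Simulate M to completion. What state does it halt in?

P

P | __[b]acc   read b → write _, move right, go to R
R | ___[a]cc   read a → write b, move left, go to S
S | __[_]bcc   read _ → write b, move stay, go to S
S | __[b]bcc   read b → write c, move left, go to T
T | _[_]cbcc   read _ → write c, move left, go to P
P | [_]ccbcc
No transition is defined for (P, _); M halts in state P.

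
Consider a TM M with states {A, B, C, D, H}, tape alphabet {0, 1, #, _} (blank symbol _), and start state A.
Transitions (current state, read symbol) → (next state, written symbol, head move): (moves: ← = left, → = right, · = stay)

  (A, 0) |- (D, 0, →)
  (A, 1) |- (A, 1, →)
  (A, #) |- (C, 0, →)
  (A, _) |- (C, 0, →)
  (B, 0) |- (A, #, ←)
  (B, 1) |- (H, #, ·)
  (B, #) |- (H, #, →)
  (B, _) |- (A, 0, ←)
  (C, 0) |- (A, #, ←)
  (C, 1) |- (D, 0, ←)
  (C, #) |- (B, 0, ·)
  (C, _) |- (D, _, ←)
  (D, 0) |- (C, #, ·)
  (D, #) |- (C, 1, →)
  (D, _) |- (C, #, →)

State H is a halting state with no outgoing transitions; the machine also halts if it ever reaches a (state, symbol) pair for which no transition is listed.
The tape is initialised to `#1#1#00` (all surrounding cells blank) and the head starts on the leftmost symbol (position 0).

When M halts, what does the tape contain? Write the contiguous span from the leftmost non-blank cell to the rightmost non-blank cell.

01010#00

state=A head=0 tape=_[#]1#1#00   (A,#)→(C,0,→)
state=C head=1 tape=_0[1]#1#00   (C,1)→(D,0,←)
state=D head=0 tape=_[0]0#1#00   (D,0)→(C,#,·)
state=C head=0 tape=_[#]0#1#00   (C,#)→(B,0,·)
state=B head=0 tape=_[0]0#1#00   (B,0)→(A,#,←)
state=A head=-1 tape=[_]#0#1#00   (A,_)→(C,0,→)
state=C head=0 tape=0[#]0#1#00   (C,#)→(B,0,·)
state=B head=0 tape=0[0]0#1#00   (B,0)→(A,#,←)
state=A head=-1 tape=[0]#0#1#00   (A,0)→(D,0,→)
state=D head=0 tape=0[#]0#1#00   (D,#)→(C,1,→)
state=C head=1 tape=01[0]#1#00   (C,0)→(A,#,←)
state=A head=0 tape=0[1]##1#00   (A,1)→(A,1,→)
state=A head=1 tape=01[#]#1#00   (A,#)→(C,0,→)
state=C head=2 tape=010[#]1#00   (C,#)→(B,0,·)
state=B head=2 tape=010[0]1#00   (B,0)→(A,#,←)
state=A head=1 tape=01[0]#1#00   (A,0)→(D,0,→)
state=D head=2 tape=010[#]1#00   (D,#)→(C,1,→)
state=C head=3 tape=0101[1]#00   (C,1)→(D,0,←)
state=D head=2 tape=010[1]0#00
The non-blank tape span at halt is 01010#00.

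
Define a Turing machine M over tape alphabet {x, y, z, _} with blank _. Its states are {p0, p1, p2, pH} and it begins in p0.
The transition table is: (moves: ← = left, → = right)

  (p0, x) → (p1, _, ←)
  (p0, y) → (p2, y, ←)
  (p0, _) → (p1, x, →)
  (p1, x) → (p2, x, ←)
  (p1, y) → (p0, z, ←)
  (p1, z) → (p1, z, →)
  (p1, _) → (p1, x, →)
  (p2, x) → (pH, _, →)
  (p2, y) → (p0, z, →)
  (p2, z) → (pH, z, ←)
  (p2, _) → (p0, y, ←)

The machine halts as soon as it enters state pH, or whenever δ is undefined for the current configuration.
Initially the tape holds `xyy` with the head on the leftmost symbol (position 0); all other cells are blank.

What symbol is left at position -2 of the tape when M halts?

p0 | ____[x]yy   read x → write _, move ←, go to p1
p1 | ___[_]_yy   read _ → write x, move →, go to p1
p1 | ___x[_]yy   read _ → write x, move →, go to p1
p1 | ___xx[y]y   read y → write z, move ←, go to p0
p0 | ___x[x]zy   read x → write _, move ←, go to p1
p1 | ___[x]_zy   read x → write x, move ←, go to p2
p2 | __[_]x_zy   read _ → write y, move ←, go to p0
p0 | _[_]yx_zy   read _ → write x, move →, go to p1
p1 | _x[y]x_zy   read y → write z, move ←, go to p0
p0 | _[x]zx_zy   read x → write _, move ←, go to p1
p1 | [_]_zx_zy   read _ → write x, move →, go to p1
p1 | x[_]zx_zy   read _ → write x, move →, go to p1
p1 | xx[z]x_zy   read z → write z, move →, go to p1
p1 | xxz[x]_zy   read x → write x, move ←, go to p2
p2 | xx[z]x_zy   read z → write z, move ←, go to pH
pH | x[x]zx_zy
Cell -2 holds z when M halts.

z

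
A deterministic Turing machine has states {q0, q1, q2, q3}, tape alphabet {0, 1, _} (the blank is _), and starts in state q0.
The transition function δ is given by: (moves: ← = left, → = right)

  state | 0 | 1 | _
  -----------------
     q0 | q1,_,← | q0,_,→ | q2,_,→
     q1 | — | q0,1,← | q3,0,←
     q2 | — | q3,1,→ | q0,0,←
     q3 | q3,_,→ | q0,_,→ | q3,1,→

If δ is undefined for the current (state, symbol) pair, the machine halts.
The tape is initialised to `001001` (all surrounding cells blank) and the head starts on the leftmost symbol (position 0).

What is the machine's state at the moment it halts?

q2

q0 | __[0]01001__   read 0 → write _, move ←, go to q1
q1 | _[_]_01001__   read _ → write 0, move ←, go to q3
q3 | [_]0_01001__   read _ → write 1, move →, go to q3
q3 | 1[0]_01001__   read 0 → write _, move →, go to q3
q3 | 1_[_]01001__   read _ → write 1, move →, go to q3
q3 | 1_1[0]1001__   read 0 → write _, move →, go to q3
q3 | 1_1_[1]001__   read 1 → write _, move →, go to q0
q0 | 1_1__[0]01__   read 0 → write _, move ←, go to q1
q1 | 1_1_[_]_01__   read _ → write 0, move ←, go to q3
q3 | 1_1[_]0_01__   read _ → write 1, move →, go to q3
q3 | 1_11[0]_01__   read 0 → write _, move →, go to q3
q3 | 1_11_[_]01__   read _ → write 1, move →, go to q3
q3 | 1_11_1[0]1__   read 0 → write _, move →, go to q3
q3 | 1_11_1_[1]__   read 1 → write _, move →, go to q0
q0 | 1_11_1__[_]_   read _ → write _, move →, go to q2
q2 | 1_11_1___[_]   read _ → write 0, move ←, go to q0
q0 | 1_11_1__[_]0   read _ → write _, move →, go to q2
q2 | 1_11_1___[0]
No transition is defined for (q2, 0); M halts in state q2.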